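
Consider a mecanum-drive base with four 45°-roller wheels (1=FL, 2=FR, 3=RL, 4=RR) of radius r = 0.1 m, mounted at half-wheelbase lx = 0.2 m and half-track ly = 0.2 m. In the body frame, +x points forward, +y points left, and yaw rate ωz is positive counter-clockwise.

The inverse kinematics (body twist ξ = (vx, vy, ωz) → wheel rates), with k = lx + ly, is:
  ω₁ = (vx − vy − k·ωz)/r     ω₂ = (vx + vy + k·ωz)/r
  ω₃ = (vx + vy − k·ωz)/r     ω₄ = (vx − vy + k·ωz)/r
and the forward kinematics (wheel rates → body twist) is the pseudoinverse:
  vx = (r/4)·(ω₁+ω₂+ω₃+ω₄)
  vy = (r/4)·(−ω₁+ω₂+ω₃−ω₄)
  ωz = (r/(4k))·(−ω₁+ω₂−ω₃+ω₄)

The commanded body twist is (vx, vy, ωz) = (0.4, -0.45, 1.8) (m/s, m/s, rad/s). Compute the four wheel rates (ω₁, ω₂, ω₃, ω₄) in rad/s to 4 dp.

k = lx + ly = 0.2 + 0.2 = 0.4000;  k·ωz = 0.4000·1.8 = 0.7200
ω₁ (FL) = (vx − vy − k·ωz)/r = 0.1300/0.1 = 1.3000
ω₂ (FR) = (vx + vy + k·ωz)/r = 0.6700/0.1 = 6.7000
ω₃ (RL) = (vx + vy − k·ωz)/r = -0.7700/0.1 = -7.7000
ω₄ (RR) = (vx − vy + k·ωz)/r = 1.5700/0.1 = 15.7000

(1.3000, 6.7000, -7.7000, 15.7000)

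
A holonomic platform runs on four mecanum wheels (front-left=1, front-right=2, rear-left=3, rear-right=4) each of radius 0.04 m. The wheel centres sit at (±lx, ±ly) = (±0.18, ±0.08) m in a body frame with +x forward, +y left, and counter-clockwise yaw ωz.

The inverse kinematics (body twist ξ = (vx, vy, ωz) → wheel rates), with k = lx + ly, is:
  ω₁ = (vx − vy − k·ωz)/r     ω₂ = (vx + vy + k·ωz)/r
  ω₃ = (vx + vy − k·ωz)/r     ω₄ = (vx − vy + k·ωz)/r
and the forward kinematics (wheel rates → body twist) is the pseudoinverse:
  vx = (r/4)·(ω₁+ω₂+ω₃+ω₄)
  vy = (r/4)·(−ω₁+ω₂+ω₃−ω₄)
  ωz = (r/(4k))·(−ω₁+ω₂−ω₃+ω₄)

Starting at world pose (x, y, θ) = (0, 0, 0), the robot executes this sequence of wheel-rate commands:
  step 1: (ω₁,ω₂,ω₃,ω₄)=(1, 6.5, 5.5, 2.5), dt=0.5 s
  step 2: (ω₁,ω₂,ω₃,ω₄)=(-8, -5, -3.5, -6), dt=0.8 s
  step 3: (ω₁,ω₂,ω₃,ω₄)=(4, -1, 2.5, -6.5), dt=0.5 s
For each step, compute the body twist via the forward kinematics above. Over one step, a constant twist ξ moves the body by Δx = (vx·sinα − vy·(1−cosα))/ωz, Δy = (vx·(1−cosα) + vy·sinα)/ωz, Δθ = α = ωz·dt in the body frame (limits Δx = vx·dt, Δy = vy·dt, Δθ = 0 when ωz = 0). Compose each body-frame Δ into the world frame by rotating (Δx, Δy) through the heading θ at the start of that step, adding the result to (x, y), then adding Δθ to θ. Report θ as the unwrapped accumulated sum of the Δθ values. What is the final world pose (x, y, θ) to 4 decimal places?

step 1: ξ=(vx,vy,ωz)=(0.1550, 0.0850, 0.0962), dt=0.5 → body Δ=(0.0764, 0.0443, 0.0481) → world pose (0.0764, 0.0443, 0.0481)
step 2: ξ=(vx,vy,ωz)=(-0.2250, 0.0550, 0.0192), dt=0.8 → body Δ=(-0.1803, 0.0426, 0.0154) → world pose (-0.1057, 0.0782, 0.0635)
step 3: ξ=(vx,vy,ωz)=(-0.0100, 0.0400, -0.5385), dt=0.5 → body Δ=(-0.0023, 0.0204, -0.2692) → world pose (-0.1093, 0.0985, -0.2058)

(-0.1093, 0.0985, -0.2058)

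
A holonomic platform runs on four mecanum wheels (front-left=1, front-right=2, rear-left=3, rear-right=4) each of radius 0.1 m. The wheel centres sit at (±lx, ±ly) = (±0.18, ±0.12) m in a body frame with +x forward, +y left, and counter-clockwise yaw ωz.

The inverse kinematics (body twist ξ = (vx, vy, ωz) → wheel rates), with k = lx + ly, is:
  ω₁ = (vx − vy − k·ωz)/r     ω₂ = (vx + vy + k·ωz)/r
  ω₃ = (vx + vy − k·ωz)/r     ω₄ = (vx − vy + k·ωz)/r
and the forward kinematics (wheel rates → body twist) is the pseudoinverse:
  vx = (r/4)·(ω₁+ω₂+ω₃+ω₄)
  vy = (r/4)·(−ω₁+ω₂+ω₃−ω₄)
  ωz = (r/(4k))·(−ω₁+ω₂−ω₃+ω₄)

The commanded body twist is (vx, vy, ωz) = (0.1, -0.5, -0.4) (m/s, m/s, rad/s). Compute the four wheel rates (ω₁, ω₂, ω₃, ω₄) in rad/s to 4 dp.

(7.2000, -5.2000, -2.8000, 4.8000)

k = lx + ly = 0.18 + 0.12 = 0.3000;  k·ωz = 0.3000·-0.4 = -0.1200
ω₁ (FL) = (vx − vy − k·ωz)/r = 0.7200/0.1 = 7.2000
ω₂ (FR) = (vx + vy + k·ωz)/r = -0.5200/0.1 = -5.2000
ω₃ (RL) = (vx + vy − k·ωz)/r = -0.2800/0.1 = -2.8000
ω₄ (RR) = (vx − vy + k·ωz)/r = 0.4800/0.1 = 4.8000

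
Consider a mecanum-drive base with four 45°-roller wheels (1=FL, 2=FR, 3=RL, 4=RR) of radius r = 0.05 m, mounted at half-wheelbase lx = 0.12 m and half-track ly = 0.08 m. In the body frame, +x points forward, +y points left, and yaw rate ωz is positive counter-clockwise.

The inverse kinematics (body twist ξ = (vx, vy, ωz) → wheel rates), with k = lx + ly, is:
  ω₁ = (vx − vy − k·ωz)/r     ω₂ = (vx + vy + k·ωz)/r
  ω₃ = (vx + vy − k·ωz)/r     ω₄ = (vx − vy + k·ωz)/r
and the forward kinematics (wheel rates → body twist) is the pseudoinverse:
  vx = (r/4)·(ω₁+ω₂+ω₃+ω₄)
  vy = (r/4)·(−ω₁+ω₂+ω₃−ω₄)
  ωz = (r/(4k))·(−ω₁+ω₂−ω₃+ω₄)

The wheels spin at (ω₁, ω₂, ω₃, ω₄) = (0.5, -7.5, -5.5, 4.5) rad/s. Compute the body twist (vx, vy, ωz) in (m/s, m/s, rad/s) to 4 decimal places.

k = lx + ly = 0.12 + 0.08 = 0.2000
ω₁+ω₂+ω₃+ω₄ = -8.0000  →  vx = (0.05/4)·-8.0000 = -0.1000
−ω₁+ω₂+ω₃−ω₄ = -18.0000  →  vy = (0.05/4)·-18.0000 = -0.2250
−ω₁+ω₂−ω₃+ω₄ = 2.0000  →  ωz = (0.05/0.8000)·2.0000 = 0.1250

(-0.1000, -0.2250, 0.1250)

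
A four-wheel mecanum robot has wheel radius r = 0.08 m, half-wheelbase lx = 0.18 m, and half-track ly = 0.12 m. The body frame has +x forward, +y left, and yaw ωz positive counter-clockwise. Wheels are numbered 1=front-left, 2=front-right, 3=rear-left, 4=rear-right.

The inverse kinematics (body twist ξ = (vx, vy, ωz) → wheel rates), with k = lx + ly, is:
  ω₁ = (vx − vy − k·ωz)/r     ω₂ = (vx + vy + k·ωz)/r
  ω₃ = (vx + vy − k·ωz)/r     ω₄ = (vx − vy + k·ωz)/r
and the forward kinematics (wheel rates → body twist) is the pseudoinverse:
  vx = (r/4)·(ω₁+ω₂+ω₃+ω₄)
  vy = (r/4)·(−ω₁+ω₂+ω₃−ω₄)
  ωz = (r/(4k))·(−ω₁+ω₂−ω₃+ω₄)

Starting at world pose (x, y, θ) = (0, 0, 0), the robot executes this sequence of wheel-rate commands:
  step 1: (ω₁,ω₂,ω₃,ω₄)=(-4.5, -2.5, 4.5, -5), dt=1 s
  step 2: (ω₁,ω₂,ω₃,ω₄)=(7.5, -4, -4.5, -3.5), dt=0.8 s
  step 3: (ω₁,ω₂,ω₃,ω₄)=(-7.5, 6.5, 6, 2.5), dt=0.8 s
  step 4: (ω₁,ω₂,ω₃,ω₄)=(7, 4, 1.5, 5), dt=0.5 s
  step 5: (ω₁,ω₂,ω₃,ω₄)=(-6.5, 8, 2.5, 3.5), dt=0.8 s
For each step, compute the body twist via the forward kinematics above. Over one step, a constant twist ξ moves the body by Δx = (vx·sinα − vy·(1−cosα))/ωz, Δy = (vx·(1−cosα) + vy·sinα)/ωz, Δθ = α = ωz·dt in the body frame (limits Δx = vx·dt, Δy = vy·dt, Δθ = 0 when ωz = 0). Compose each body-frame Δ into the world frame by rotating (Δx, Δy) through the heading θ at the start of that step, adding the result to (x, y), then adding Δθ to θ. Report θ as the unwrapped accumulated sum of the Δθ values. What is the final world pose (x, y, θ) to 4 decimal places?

step 1: ξ=(vx,vy,ωz)=(-0.1500, 0.2300, -0.5000), dt=1.0 → body Δ=(-0.0875, 0.2573, -0.5000) → world pose (-0.0875, 0.2573, -0.5000)
step 2: ξ=(vx,vy,ωz)=(-0.0900, -0.2500, -0.7000), dt=0.8 → body Δ=(-0.1228, -0.1701, -0.5600) → world pose (-0.2769, 0.1669, -1.0600)
step 3: ξ=(vx,vy,ωz)=(0.1500, 0.3500, 0.7000), dt=0.8 → body Δ=(0.0375, 0.2983, 0.5600) → world pose (0.0017, 0.2801, -0.5000)
step 4: ξ=(vx,vy,ωz)=(0.3500, -0.1300, 0.0333), dt=0.5 → body Δ=(0.1755, -0.0635, 0.0167) → world pose (0.1253, 0.1402, -0.4833)
step 5: ξ=(vx,vy,ωz)=(0.1500, 0.2700, 1.0333), dt=0.8 → body Δ=(0.0225, 0.2391, 0.8267) → world pose (0.2563, 0.3414, 0.3433)

(0.2563, 0.3414, 0.3433)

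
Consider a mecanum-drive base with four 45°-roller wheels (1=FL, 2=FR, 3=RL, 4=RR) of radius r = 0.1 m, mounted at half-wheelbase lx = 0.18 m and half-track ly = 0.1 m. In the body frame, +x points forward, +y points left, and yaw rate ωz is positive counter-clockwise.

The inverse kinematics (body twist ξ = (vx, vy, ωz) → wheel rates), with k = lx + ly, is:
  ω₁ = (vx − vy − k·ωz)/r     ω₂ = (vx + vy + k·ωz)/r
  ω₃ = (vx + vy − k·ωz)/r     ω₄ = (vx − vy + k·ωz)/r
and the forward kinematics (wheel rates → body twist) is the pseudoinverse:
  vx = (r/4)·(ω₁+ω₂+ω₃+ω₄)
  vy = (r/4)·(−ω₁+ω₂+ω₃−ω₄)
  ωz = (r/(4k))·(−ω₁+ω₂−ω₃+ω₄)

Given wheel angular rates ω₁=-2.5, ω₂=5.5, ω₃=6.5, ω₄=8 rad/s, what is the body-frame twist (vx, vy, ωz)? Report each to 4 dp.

(0.4375, 0.1625, 0.8482)

k = lx + ly = 0.18 + 0.1 = 0.2800
ω₁+ω₂+ω₃+ω₄ = 17.5000  →  vx = (0.1/4)·17.5000 = 0.4375
−ω₁+ω₂+ω₃−ω₄ = 6.5000  →  vy = (0.1/4)·6.5000 = 0.1625
−ω₁+ω₂−ω₃+ω₄ = 9.5000  →  ωz = (0.1/1.1200)·9.5000 = 0.8482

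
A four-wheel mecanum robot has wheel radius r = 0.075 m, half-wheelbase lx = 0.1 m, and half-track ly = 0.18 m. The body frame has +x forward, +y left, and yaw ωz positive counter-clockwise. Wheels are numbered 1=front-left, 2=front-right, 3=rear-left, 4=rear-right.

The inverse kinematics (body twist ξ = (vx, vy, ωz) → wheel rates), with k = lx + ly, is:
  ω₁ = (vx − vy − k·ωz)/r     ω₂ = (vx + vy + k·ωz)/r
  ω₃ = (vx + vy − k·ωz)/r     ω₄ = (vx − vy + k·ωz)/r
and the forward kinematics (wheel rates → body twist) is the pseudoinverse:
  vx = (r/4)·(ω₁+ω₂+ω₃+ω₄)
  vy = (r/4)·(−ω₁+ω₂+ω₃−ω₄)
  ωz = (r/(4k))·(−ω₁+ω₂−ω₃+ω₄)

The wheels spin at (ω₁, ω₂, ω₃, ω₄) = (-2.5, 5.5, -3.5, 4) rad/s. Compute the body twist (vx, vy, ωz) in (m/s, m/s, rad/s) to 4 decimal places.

(0.0656, 0.0094, 1.0379)

k = lx + ly = 0.1 + 0.18 = 0.2800
ω₁+ω₂+ω₃+ω₄ = 3.5000  →  vx = (0.075/4)·3.5000 = 0.0656
−ω₁+ω₂+ω₃−ω₄ = 0.5000  →  vy = (0.075/4)·0.5000 = 0.0094
−ω₁+ω₂−ω₃+ω₄ = 15.5000  →  ωz = (0.075/1.1200)·15.5000 = 1.0379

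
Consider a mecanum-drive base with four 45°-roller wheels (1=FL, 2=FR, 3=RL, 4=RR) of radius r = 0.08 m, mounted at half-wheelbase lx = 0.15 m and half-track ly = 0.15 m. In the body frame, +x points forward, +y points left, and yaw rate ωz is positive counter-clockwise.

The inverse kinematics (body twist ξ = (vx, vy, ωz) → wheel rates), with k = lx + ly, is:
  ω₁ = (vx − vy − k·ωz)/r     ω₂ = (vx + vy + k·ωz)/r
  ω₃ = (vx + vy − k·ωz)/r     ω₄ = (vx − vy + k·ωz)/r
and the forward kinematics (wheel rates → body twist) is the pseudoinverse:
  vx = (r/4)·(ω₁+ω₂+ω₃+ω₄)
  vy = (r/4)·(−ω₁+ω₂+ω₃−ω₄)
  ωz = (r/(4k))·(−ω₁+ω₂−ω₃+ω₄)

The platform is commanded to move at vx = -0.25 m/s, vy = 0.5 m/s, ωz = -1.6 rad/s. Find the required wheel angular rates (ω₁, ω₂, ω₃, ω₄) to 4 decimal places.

(-3.3750, -2.8750, 9.1250, -15.3750)

k = lx + ly = 0.15 + 0.15 = 0.3000;  k·ωz = 0.3000·-1.6 = -0.4800
ω₁ (FL) = (vx − vy − k·ωz)/r = -0.2700/0.08 = -3.3750
ω₂ (FR) = (vx + vy + k·ωz)/r = -0.2300/0.08 = -2.8750
ω₃ (RL) = (vx + vy − k·ωz)/r = 0.7300/0.08 = 9.1250
ω₄ (RR) = (vx − vy + k·ωz)/r = -1.2300/0.08 = -15.3750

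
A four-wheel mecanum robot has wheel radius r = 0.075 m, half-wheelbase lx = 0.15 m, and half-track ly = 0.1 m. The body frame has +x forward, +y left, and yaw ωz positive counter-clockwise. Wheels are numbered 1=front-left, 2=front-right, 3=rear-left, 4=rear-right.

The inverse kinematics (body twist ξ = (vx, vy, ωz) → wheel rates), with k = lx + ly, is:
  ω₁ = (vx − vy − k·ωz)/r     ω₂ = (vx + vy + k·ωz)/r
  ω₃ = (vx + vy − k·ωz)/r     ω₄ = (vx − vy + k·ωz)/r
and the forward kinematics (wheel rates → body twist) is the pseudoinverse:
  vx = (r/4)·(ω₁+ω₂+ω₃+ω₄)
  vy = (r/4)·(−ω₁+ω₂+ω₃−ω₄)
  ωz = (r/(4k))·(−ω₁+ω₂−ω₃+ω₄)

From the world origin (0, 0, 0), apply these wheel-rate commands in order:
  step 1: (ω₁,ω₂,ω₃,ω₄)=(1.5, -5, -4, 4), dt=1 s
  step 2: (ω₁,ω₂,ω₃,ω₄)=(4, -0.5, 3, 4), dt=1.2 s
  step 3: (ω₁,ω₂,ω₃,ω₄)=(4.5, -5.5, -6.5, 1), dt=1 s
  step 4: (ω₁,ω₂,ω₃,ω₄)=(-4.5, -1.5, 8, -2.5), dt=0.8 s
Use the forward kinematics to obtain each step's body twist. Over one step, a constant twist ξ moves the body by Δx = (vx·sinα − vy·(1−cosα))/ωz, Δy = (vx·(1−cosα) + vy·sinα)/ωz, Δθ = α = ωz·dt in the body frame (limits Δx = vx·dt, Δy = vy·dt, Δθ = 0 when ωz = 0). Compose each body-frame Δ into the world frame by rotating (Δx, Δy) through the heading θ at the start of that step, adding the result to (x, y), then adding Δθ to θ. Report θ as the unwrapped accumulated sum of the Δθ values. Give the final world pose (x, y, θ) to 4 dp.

(0.0770, -0.5182, -0.8400)

step 1: ξ=(vx,vy,ωz)=(-0.0656, -0.2719, 0.1125), dt=1.0 → body Δ=(-0.0502, -0.2750, 0.1125) → world pose (-0.0502, -0.2750, 0.1125)
step 2: ξ=(vx,vy,ωz)=(0.1969, -0.1031, -0.2625), dt=1.2 → body Δ=(0.2130, -0.1586, -0.3150) → world pose (0.1793, -0.4087, -0.2025)
step 3: ξ=(vx,vy,ωz)=(-0.1219, -0.3281, -0.1875), dt=1.0 → body Δ=(-0.1518, -0.3148, -0.1875) → world pose (-0.0328, -0.6865, -0.3900)
step 4: ξ=(vx,vy,ωz)=(-0.0094, 0.2531, -0.5625), dt=0.8 → body Δ=(0.0375, 0.1974, -0.4500) → world pose (0.0770, -0.5182, -0.8400)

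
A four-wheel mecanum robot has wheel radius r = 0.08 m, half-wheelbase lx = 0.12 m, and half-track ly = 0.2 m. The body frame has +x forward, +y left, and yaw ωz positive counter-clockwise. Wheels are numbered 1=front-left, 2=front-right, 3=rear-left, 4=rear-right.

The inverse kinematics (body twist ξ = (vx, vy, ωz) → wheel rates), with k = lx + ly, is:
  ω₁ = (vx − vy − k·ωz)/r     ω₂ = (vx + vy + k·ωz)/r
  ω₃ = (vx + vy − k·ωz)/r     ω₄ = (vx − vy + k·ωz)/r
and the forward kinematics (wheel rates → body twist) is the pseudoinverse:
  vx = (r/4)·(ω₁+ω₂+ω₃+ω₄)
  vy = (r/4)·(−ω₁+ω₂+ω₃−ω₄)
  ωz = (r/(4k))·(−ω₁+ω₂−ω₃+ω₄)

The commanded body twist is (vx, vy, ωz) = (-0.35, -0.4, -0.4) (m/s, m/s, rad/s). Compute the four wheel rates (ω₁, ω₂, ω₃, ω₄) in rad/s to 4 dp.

k = lx + ly = 0.12 + 0.2 = 0.3200;  k·ωz = 0.3200·-0.4 = -0.1280
ω₁ (FL) = (vx − vy − k·ωz)/r = 0.1780/0.08 = 2.2250
ω₂ (FR) = (vx + vy + k·ωz)/r = -0.8780/0.08 = -10.9750
ω₃ (RL) = (vx + vy − k·ωz)/r = -0.6220/0.08 = -7.7750
ω₄ (RR) = (vx − vy + k·ωz)/r = -0.0780/0.08 = -0.9750

(2.2250, -10.9750, -7.7750, -0.9750)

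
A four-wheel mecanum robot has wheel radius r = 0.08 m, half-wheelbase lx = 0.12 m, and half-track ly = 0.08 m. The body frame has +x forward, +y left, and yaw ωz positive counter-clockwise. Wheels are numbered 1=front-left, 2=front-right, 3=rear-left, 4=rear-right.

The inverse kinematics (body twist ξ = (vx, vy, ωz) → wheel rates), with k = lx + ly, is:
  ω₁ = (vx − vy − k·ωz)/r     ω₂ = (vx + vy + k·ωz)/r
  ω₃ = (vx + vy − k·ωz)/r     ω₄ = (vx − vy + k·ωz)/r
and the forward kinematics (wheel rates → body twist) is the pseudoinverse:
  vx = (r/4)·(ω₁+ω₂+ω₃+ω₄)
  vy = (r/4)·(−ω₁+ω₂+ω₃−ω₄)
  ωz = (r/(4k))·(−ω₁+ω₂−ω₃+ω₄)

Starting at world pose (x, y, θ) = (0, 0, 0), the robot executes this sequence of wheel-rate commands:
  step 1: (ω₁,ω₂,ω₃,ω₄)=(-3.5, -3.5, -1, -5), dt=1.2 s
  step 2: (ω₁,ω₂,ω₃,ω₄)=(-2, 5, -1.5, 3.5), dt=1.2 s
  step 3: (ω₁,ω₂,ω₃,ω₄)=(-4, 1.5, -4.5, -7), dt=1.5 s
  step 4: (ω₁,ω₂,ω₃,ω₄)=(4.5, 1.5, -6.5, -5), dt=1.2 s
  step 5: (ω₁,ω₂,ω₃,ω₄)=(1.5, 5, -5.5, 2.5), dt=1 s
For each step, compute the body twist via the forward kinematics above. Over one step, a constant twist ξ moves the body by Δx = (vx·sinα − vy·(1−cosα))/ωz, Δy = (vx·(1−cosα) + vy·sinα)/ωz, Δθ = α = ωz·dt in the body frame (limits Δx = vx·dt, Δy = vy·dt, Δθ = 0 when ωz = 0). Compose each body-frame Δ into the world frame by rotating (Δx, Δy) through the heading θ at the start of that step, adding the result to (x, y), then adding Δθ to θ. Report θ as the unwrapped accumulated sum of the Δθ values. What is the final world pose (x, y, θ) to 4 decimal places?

step 1: ξ=(vx,vy,ωz)=(-0.2600, 0.0800, -0.4000), dt=1.2 → body Δ=(-0.2776, 0.1658, -0.4800) → world pose (-0.2776, 0.1658, -0.4800)
step 2: ξ=(vx,vy,ωz)=(0.1000, 0.0400, 1.2000), dt=1.2 → body Δ=(0.0536, 0.1055, 1.4400) → world pose (-0.1813, 0.2346, 0.9600)
step 3: ξ=(vx,vy,ωz)=(-0.2800, 0.1600, 0.3000), dt=1.5 → body Δ=(-0.4591, 0.1391, 0.4500) → world pose (-0.5585, -0.0617, 1.4100)
step 4: ξ=(vx,vy,ωz)=(-0.1100, -0.0900, -0.1500), dt=1.2 → body Δ=(-0.1410, -0.0956, -0.1800) → world pose (-0.4867, -0.2161, 1.2300)
step 5: ξ=(vx,vy,ωz)=(0.0700, -0.0900, 1.1500), dt=1.0 → body Δ=(0.1019, -0.0354, 1.1500) → world pose (-0.4193, -0.1320, 2.3800)

(-0.4193, -0.1320, 2.3800)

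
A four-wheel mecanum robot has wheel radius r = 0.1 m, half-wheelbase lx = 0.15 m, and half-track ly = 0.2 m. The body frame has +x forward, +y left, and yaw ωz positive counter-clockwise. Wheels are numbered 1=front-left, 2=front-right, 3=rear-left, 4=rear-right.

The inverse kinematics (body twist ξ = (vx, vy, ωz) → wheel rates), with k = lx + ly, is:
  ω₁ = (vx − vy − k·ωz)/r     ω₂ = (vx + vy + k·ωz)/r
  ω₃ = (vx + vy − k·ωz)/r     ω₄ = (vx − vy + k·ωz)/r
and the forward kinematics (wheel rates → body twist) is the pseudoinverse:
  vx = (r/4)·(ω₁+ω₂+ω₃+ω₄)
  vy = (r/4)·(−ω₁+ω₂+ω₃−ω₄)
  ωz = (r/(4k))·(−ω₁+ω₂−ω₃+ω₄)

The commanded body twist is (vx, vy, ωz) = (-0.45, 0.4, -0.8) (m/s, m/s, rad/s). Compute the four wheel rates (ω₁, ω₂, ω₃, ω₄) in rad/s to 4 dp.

(-5.7000, -3.3000, 2.3000, -11.3000)

k = lx + ly = 0.15 + 0.2 = 0.3500;  k·ωz = 0.3500·-0.8 = -0.2800
ω₁ (FL) = (vx − vy − k·ωz)/r = -0.5700/0.1 = -5.7000
ω₂ (FR) = (vx + vy + k·ωz)/r = -0.3300/0.1 = -3.3000
ω₃ (RL) = (vx + vy − k·ωz)/r = 0.2300/0.1 = 2.3000
ω₄ (RR) = (vx − vy + k·ωz)/r = -1.1300/0.1 = -11.3000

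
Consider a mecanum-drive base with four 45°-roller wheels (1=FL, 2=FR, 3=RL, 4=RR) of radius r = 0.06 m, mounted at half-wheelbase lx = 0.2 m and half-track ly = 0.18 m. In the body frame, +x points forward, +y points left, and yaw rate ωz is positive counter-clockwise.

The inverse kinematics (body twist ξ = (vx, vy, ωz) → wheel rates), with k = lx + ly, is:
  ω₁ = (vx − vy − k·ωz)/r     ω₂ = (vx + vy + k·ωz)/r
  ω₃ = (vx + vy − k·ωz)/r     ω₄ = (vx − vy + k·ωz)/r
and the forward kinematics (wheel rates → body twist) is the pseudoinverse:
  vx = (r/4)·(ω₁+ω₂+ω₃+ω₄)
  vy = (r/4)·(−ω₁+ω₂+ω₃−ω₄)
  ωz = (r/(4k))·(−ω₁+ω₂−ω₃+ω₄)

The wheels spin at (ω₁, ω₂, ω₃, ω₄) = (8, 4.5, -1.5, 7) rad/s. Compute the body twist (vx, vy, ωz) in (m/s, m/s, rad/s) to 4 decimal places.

(0.2700, -0.1800, 0.1974)

k = lx + ly = 0.2 + 0.18 = 0.3800
ω₁+ω₂+ω₃+ω₄ = 18.0000  →  vx = (0.06/4)·18.0000 = 0.2700
−ω₁+ω₂+ω₃−ω₄ = -12.0000  →  vy = (0.06/4)·-12.0000 = -0.1800
−ω₁+ω₂−ω₃+ω₄ = 5.0000  →  ωz = (0.06/1.5200)·5.0000 = 0.1974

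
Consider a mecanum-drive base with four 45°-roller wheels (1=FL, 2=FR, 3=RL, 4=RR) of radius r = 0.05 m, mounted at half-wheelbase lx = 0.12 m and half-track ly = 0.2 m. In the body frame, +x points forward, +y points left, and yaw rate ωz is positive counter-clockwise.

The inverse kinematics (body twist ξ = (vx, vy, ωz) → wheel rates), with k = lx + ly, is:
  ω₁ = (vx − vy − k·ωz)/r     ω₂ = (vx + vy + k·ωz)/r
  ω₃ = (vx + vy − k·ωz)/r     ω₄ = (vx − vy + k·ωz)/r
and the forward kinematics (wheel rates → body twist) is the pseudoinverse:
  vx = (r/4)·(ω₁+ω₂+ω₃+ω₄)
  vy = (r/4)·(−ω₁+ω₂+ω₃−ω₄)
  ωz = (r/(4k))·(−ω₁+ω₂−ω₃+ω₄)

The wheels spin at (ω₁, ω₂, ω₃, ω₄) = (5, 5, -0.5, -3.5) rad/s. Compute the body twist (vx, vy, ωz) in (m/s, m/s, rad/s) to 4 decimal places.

(0.0750, 0.0375, -0.1172)

k = lx + ly = 0.12 + 0.2 = 0.3200
ω₁+ω₂+ω₃+ω₄ = 6.0000  →  vx = (0.05/4)·6.0000 = 0.0750
−ω₁+ω₂+ω₃−ω₄ = 3.0000  →  vy = (0.05/4)·3.0000 = 0.0375
−ω₁+ω₂−ω₃+ω₄ = -3.0000  →  ωz = (0.05/1.2800)·-3.0000 = -0.1172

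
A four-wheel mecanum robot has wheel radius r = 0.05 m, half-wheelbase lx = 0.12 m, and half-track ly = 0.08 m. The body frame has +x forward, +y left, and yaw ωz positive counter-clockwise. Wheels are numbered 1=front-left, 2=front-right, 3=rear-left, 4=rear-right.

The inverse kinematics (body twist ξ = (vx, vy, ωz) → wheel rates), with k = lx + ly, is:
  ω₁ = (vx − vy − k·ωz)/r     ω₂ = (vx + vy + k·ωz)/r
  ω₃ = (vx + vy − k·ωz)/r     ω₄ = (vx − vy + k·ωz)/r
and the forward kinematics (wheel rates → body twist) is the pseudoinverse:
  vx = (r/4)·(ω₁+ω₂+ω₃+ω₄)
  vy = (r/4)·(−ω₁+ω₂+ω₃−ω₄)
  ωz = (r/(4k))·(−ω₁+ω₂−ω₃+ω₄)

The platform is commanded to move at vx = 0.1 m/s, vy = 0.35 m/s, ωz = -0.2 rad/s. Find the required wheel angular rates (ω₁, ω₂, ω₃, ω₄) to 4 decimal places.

(-4.2000, 8.2000, 9.8000, -5.8000)

k = lx + ly = 0.12 + 0.08 = 0.2000;  k·ωz = 0.2000·-0.2 = -0.0400
ω₁ (FL) = (vx − vy − k·ωz)/r = -0.2100/0.05 = -4.2000
ω₂ (FR) = (vx + vy + k·ωz)/r = 0.4100/0.05 = 8.2000
ω₃ (RL) = (vx + vy − k·ωz)/r = 0.4900/0.05 = 9.8000
ω₄ (RR) = (vx − vy + k·ωz)/r = -0.2900/0.05 = -5.8000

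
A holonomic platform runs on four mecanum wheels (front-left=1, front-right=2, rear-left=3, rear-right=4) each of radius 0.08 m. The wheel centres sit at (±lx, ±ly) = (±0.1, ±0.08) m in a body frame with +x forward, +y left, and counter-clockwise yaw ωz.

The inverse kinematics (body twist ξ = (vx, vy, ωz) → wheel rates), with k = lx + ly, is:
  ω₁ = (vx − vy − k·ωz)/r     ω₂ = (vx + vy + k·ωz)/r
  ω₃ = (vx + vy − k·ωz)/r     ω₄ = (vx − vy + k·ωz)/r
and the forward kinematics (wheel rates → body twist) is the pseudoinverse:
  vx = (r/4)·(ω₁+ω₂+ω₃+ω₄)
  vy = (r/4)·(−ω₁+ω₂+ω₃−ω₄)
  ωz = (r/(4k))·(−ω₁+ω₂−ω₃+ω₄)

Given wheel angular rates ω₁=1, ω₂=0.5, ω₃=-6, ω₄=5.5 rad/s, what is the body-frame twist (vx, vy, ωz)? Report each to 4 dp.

(0.0200, -0.2400, 1.2222)

k = lx + ly = 0.1 + 0.08 = 0.1800
ω₁+ω₂+ω₃+ω₄ = 1.0000  →  vx = (0.08/4)·1.0000 = 0.0200
−ω₁+ω₂+ω₃−ω₄ = -12.0000  →  vy = (0.08/4)·-12.0000 = -0.2400
−ω₁+ω₂−ω₃+ω₄ = 11.0000  →  ωz = (0.08/0.7200)·11.0000 = 1.2222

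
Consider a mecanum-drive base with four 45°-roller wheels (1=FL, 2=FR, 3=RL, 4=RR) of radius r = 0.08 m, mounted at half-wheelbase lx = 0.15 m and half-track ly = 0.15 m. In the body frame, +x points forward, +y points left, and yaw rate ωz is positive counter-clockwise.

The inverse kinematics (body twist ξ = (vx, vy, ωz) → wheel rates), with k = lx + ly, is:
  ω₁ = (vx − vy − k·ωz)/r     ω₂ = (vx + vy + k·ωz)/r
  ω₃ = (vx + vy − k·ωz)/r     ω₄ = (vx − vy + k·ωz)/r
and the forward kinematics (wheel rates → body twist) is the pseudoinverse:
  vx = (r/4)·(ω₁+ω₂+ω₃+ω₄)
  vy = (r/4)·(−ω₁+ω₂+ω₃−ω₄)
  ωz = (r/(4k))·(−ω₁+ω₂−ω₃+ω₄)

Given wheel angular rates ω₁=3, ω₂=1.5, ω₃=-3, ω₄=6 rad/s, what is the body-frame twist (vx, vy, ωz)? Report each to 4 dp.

k = lx + ly = 0.15 + 0.15 = 0.3000
ω₁+ω₂+ω₃+ω₄ = 7.5000  →  vx = (0.08/4)·7.5000 = 0.1500
−ω₁+ω₂+ω₃−ω₄ = -10.5000  →  vy = (0.08/4)·-10.5000 = -0.2100
−ω₁+ω₂−ω₃+ω₄ = 7.5000  →  ωz = (0.08/1.2000)·7.5000 = 0.5000

(0.1500, -0.2100, 0.5000)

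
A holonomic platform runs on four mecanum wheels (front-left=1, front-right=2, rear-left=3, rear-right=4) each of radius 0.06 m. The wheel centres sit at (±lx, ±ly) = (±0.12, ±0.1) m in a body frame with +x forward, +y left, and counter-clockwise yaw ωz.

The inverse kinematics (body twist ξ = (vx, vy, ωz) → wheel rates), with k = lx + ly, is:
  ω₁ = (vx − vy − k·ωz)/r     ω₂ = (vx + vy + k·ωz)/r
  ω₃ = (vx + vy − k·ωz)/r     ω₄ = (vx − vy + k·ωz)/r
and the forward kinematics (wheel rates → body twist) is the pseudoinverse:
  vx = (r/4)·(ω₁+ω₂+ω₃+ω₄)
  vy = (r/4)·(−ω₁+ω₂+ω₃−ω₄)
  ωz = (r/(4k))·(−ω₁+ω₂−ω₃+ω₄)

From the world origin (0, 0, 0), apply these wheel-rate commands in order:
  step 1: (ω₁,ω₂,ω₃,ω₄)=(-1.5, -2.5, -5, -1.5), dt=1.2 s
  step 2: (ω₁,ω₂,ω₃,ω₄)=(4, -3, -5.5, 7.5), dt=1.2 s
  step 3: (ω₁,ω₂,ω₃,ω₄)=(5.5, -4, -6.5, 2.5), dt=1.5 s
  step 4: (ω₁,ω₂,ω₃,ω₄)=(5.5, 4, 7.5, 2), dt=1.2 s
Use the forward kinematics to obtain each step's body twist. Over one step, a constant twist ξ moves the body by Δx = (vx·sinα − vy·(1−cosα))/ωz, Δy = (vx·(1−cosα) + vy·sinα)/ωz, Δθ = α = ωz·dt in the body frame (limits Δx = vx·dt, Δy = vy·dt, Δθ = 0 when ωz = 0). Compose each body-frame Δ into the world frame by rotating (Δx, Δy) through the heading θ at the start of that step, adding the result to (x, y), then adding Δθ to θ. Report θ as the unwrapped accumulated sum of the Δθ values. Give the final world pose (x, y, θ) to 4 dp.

(0.5291, -0.5738, 0.0716)

step 1: ξ=(vx,vy,ωz)=(-0.1575, -0.0675, 0.1705), dt=1.2 → body Δ=(-0.1794, -0.0997, 0.2045) → world pose (-0.1794, -0.0997, 0.2045)
step 2: ξ=(vx,vy,ωz)=(0.0450, -0.3000, 0.4091), dt=1.2 → body Δ=(0.1385, -0.3327, 0.4909) → world pose (0.0237, -0.3974, 0.6955)
step 3: ξ=(vx,vy,ωz)=(-0.0375, -0.2775, -0.0341), dt=1.5 → body Δ=(-0.0669, -0.4146, -0.0511) → world pose (0.2381, -0.7585, 0.6443)
step 4: ξ=(vx,vy,ωz)=(0.2850, 0.0600, -0.4773), dt=1.2 → body Δ=(0.3437, -0.0272, -0.5727) → world pose (0.5291, -0.5738, 0.0716)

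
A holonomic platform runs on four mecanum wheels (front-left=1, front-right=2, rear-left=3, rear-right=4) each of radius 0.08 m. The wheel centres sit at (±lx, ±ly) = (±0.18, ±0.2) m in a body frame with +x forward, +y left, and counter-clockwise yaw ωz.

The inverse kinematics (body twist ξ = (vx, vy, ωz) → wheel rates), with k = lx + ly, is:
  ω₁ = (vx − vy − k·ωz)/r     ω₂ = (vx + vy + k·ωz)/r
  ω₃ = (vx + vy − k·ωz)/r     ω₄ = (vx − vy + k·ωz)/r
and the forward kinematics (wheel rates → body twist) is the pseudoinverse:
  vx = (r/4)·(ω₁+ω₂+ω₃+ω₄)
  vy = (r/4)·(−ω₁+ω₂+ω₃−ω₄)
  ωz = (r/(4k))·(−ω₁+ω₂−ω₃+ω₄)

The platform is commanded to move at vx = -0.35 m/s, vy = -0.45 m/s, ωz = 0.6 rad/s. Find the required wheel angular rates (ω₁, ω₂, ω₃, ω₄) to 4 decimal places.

k = lx + ly = 0.18 + 0.2 = 0.3800;  k·ωz = 0.3800·0.6 = 0.2280
ω₁ (FL) = (vx − vy − k·ωz)/r = -0.1280/0.08 = -1.6000
ω₂ (FR) = (vx + vy + k·ωz)/r = -0.5720/0.08 = -7.1500
ω₃ (RL) = (vx + vy − k·ωz)/r = -1.0280/0.08 = -12.8500
ω₄ (RR) = (vx − vy + k·ωz)/r = 0.3280/0.08 = 4.1000

(-1.6000, -7.1500, -12.8500, 4.1000)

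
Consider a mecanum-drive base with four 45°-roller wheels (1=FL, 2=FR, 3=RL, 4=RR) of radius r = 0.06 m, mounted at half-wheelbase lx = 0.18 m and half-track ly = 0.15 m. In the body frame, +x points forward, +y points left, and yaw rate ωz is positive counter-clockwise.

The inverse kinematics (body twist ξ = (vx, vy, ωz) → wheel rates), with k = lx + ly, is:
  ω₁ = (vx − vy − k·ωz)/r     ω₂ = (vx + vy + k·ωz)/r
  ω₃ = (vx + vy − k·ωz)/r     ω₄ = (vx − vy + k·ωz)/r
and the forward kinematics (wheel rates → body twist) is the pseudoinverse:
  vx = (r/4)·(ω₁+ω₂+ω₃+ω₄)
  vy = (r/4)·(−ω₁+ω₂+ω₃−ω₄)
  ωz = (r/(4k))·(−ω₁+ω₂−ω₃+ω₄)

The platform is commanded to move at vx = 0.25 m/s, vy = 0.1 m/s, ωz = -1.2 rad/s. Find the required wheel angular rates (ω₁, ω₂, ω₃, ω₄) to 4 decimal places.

k = lx + ly = 0.18 + 0.15 = 0.3300;  k·ωz = 0.3300·-1.2 = -0.3960
ω₁ (FL) = (vx − vy − k·ωz)/r = 0.5460/0.06 = 9.1000
ω₂ (FR) = (vx + vy + k·ωz)/r = -0.0460/0.06 = -0.7667
ω₃ (RL) = (vx + vy − k·ωz)/r = 0.7460/0.06 = 12.4333
ω₄ (RR) = (vx − vy + k·ωz)/r = -0.2460/0.06 = -4.1000

(9.1000, -0.7667, 12.4333, -4.1000)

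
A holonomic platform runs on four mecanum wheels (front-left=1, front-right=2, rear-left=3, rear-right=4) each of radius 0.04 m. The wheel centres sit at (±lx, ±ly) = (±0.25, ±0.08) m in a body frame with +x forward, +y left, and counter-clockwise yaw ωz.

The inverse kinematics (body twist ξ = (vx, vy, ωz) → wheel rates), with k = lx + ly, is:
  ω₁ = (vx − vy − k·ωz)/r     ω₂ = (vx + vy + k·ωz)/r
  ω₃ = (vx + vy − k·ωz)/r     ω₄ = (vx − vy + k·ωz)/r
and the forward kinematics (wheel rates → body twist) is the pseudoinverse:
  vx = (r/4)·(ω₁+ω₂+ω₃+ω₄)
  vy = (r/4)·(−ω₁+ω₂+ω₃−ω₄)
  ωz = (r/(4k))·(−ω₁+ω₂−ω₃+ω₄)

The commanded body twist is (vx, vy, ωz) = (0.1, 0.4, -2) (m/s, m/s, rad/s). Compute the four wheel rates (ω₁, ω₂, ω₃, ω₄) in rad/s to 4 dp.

k = lx + ly = 0.25 + 0.08 = 0.3300;  k·ωz = 0.3300·-2 = -0.6600
ω₁ (FL) = (vx − vy − k·ωz)/r = 0.3600/0.04 = 9.0000
ω₂ (FR) = (vx + vy + k·ωz)/r = -0.1600/0.04 = -4.0000
ω₃ (RL) = (vx + vy − k·ωz)/r = 1.1600/0.04 = 29.0000
ω₄ (RR) = (vx − vy + k·ωz)/r = -0.9600/0.04 = -24.0000

(9.0000, -4.0000, 29.0000, -24.0000)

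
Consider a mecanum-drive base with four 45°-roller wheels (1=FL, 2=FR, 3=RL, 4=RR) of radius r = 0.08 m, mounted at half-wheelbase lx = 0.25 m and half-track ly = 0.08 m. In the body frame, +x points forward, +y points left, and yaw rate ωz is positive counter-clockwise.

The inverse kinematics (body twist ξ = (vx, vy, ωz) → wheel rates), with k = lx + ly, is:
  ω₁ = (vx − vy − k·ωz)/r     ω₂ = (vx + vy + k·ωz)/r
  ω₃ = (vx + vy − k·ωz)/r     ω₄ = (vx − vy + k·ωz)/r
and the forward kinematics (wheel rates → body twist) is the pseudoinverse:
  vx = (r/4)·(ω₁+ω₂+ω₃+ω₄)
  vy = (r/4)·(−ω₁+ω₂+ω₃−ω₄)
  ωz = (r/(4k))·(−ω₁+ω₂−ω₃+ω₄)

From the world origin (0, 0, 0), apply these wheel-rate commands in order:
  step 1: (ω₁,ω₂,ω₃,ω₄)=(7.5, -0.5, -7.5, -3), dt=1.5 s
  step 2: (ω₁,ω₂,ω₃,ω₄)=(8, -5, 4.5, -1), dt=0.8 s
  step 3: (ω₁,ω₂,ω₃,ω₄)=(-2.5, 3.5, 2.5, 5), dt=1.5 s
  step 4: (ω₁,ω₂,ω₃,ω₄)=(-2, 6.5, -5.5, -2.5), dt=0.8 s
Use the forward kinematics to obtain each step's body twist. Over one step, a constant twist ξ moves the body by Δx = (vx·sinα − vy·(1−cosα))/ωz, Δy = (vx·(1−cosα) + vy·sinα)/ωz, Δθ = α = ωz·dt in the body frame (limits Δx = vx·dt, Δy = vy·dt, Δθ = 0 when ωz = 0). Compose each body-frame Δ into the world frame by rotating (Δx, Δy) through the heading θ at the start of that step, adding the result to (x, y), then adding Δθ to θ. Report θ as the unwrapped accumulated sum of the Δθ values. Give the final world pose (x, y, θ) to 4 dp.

(0.0327, -0.5249, 0.1152)

step 1: ξ=(vx,vy,ωz)=(-0.0700, -0.2500, -0.2121), dt=1.5 → body Δ=(-0.1624, -0.3521, -0.3182) → world pose (-0.1624, -0.3521, -0.3182)
step 2: ξ=(vx,vy,ωz)=(0.1300, -0.1500, -1.1212), dt=0.8 → body Δ=(0.0403, -0.1481, -0.8970) → world pose (-0.1705, -0.5055, -1.2152)
step 3: ξ=(vx,vy,ωz)=(0.1700, 0.0700, 0.5152), dt=1.5 → body Δ=(0.1918, 0.1886, 0.7727) → world pose (0.0731, -0.6196, -0.4424)
step 4: ξ=(vx,vy,ωz)=(-0.0700, 0.1100, 0.6970), dt=0.8 → body Δ=(-0.0770, 0.0683, 0.5576) → world pose (0.0327, -0.5249, 0.1152)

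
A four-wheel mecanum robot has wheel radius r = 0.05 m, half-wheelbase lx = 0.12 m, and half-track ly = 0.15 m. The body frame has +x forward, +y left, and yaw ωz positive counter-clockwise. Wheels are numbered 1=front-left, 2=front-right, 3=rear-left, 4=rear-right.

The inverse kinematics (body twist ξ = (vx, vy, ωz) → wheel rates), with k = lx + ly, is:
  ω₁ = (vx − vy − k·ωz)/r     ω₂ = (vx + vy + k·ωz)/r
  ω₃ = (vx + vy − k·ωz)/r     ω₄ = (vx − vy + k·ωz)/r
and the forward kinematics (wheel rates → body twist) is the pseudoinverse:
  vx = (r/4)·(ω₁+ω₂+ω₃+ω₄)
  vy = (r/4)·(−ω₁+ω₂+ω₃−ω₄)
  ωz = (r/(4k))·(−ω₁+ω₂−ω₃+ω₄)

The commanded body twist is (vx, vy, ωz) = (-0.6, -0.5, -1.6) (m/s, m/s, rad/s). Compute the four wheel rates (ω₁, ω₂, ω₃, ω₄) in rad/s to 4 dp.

(6.6400, -30.6400, -13.3600, -10.6400)

k = lx + ly = 0.12 + 0.15 = 0.2700;  k·ωz = 0.2700·-1.6 = -0.4320
ω₁ (FL) = (vx − vy − k·ωz)/r = 0.3320/0.05 = 6.6400
ω₂ (FR) = (vx + vy + k·ωz)/r = -1.5320/0.05 = -30.6400
ω₃ (RL) = (vx + vy − k·ωz)/r = -0.6680/0.05 = -13.3600
ω₄ (RR) = (vx − vy + k·ωz)/r = -0.5320/0.05 = -10.6400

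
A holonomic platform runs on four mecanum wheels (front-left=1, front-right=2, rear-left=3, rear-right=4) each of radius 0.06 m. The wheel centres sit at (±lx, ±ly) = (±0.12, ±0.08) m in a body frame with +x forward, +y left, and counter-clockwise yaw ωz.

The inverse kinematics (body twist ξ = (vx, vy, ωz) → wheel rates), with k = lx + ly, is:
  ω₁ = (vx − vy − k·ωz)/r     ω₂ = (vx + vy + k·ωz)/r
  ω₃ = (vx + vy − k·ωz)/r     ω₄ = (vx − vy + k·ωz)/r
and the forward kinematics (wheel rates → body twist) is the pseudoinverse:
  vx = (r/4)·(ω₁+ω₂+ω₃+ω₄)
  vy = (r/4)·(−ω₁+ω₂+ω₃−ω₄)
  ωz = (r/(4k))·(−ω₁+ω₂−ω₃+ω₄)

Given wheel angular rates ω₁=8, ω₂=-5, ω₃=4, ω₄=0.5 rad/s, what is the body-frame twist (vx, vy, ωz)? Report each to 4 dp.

k = lx + ly = 0.12 + 0.08 = 0.2000
ω₁+ω₂+ω₃+ω₄ = 7.5000  →  vx = (0.06/4)·7.5000 = 0.1125
−ω₁+ω₂+ω₃−ω₄ = -9.5000  →  vy = (0.06/4)·-9.5000 = -0.1425
−ω₁+ω₂−ω₃+ω₄ = -16.5000  →  ωz = (0.06/0.8000)·-16.5000 = -1.2375

(0.1125, -0.1425, -1.2375)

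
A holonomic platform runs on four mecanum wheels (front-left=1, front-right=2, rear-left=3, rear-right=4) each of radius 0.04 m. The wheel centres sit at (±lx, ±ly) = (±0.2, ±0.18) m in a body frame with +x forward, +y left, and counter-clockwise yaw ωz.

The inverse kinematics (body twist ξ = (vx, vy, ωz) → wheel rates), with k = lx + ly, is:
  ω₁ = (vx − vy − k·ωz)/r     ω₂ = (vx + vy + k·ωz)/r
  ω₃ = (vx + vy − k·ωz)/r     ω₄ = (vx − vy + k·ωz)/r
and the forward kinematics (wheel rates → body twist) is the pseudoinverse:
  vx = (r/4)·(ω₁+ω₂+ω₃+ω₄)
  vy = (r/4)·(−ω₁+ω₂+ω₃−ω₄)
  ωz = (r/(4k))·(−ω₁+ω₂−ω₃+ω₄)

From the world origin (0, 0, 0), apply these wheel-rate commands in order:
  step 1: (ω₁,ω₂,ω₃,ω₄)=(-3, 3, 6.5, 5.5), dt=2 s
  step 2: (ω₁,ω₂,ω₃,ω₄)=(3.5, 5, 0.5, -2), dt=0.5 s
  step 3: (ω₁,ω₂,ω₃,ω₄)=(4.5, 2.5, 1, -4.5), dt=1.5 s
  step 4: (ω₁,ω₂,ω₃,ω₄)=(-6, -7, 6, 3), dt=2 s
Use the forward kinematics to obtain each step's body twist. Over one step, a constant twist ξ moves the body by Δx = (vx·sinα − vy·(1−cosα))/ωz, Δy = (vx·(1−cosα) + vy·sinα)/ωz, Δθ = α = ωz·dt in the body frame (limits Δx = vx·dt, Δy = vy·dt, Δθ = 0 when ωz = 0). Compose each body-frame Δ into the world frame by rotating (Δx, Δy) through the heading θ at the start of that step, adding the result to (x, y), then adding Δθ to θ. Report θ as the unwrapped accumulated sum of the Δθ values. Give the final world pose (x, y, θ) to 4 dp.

(0.2215, 0.3069, -0.2566)

step 1: ξ=(vx,vy,ωz)=(0.1200, 0.0700, 0.1316), dt=2.0 → body Δ=(0.2189, 0.1698, 0.2632) → world pose (0.2189, 0.1698, 0.2632)
step 2: ξ=(vx,vy,ωz)=(0.0700, 0.0400, -0.0263), dt=0.5 → body Δ=(0.0351, 0.0198, -0.0132) → world pose (0.2477, 0.1980, 0.2500)
step 3: ξ=(vx,vy,ωz)=(0.0350, 0.0350, -0.1974), dt=1.5 → body Δ=(0.0595, 0.0440, -0.2961) → world pose (0.2944, 0.2554, -0.0461)
step 4: ξ=(vx,vy,ωz)=(-0.0400, 0.0200, -0.1053), dt=2.0 → body Δ=(-0.0752, 0.0481, -0.2105) → world pose (0.2215, 0.3069, -0.2566)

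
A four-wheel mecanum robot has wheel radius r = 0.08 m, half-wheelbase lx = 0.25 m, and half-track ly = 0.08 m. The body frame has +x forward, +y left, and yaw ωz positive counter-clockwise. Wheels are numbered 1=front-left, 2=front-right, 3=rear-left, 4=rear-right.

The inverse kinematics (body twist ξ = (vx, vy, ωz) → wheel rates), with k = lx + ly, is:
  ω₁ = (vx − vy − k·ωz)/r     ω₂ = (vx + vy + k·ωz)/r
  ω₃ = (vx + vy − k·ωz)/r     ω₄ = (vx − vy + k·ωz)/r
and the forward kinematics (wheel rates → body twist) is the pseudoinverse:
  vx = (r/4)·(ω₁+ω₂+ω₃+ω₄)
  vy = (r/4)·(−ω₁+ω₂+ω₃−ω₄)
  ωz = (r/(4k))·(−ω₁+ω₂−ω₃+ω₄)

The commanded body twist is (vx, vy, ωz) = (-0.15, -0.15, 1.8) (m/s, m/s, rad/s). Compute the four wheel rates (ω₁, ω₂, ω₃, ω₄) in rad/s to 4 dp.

k = lx + ly = 0.25 + 0.08 = 0.3300;  k·ωz = 0.3300·1.8 = 0.5940
ω₁ (FL) = (vx − vy − k·ωz)/r = -0.5940/0.08 = -7.4250
ω₂ (FR) = (vx + vy + k·ωz)/r = 0.2940/0.08 = 3.6750
ω₃ (RL) = (vx + vy − k·ωz)/r = -0.8940/0.08 = -11.1750
ω₄ (RR) = (vx − vy + k·ωz)/r = 0.5940/0.08 = 7.4250

(-7.4250, 3.6750, -11.1750, 7.4250)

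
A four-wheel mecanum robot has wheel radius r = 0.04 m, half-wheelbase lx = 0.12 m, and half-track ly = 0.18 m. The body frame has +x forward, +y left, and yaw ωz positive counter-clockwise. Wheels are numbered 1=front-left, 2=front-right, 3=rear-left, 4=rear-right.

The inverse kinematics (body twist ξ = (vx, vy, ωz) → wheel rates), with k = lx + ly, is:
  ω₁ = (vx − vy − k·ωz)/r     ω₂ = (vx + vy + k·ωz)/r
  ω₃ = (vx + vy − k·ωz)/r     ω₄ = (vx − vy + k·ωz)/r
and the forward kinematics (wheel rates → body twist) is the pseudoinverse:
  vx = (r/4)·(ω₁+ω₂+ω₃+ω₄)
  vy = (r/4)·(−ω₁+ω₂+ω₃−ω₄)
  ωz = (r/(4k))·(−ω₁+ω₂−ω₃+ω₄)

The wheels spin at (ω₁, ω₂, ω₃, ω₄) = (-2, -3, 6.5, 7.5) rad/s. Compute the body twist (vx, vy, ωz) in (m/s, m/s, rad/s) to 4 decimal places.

(0.0900, -0.0200, 0.0000)

k = lx + ly = 0.12 + 0.18 = 0.3000
ω₁+ω₂+ω₃+ω₄ = 9.0000  →  vx = (0.04/4)·9.0000 = 0.0900
−ω₁+ω₂+ω₃−ω₄ = -2.0000  →  vy = (0.04/4)·-2.0000 = -0.0200
−ω₁+ω₂−ω₃+ω₄ = 0.0000  →  ωz = (0.04/1.2000)·0.0000 = 0.0000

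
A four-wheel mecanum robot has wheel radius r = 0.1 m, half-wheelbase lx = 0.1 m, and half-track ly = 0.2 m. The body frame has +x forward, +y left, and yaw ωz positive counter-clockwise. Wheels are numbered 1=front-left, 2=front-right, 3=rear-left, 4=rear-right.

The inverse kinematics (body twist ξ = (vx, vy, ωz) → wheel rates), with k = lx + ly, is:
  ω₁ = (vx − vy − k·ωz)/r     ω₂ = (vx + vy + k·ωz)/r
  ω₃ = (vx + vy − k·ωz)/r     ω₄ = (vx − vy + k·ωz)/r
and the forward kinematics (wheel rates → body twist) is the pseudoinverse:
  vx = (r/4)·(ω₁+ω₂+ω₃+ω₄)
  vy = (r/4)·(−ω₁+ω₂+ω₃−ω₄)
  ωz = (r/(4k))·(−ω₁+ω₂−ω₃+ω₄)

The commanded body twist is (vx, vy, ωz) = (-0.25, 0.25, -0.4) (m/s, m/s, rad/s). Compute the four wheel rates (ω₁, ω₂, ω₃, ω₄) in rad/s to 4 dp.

(-3.8000, -1.2000, 1.2000, -6.2000)

k = lx + ly = 0.1 + 0.2 = 0.3000;  k·ωz = 0.3000·-0.4 = -0.1200
ω₁ (FL) = (vx − vy − k·ωz)/r = -0.3800/0.1 = -3.8000
ω₂ (FR) = (vx + vy + k·ωz)/r = -0.1200/0.1 = -1.2000
ω₃ (RL) = (vx + vy − k·ωz)/r = 0.1200/0.1 = 1.2000
ω₄ (RR) = (vx − vy + k·ωz)/r = -0.6200/0.1 = -6.2000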